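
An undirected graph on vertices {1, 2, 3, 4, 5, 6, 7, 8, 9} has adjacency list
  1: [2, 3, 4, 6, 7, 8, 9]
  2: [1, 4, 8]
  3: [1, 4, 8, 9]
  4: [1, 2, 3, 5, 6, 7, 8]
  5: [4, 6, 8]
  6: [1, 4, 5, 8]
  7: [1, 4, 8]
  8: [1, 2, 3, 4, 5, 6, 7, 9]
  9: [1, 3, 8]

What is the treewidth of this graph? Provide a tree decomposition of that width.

Every bag has size at most 4, so the width is 4 − 1 = 3 and tw(G) ≤ 3. Conversely, {1, 3, 8, 9} is a clique of size 4, and the vertices of any clique must share a bag in every tree decomposition; so some bag has ≥ 4 vertices and tw(G) ≥ 3. Combining the bounds, tw(G) = 3.

Treewidth 3.
One optimal decomposition is:
Bags: B1 = {1, 4, 6, 8}  B2 = {1, 4, 7, 8}  B3 = {1, 3, 4, 8}  B4 = {1, 2, 4, 8}  B5 = {4, 5, 6, 8}  B6 = {1, 3, 8, 9}
Tree: B1–B2, B1–B3, B2–B4, B1–B5, B3–B6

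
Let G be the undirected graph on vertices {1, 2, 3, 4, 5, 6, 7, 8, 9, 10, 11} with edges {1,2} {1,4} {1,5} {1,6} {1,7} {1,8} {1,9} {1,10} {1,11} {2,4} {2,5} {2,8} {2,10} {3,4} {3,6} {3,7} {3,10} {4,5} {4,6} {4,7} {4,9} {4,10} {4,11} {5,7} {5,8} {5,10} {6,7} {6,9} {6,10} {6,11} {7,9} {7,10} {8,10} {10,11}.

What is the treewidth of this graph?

4

A width-4 tree decomposition is:
Bags: B1 = {1, 4, 6, 7, 10}  B2 = {1, 4, 5, 7, 10}  B3 = {1, 4, 6, 7, 9}  B4 = {1, 2, 4, 5, 10}  B5 = {3, 4, 6, 7, 10}  B6 = {1, 2, 5, 8, 10}  B7 = {1, 4, 6, 10, 11}
Tree: B1–B2, B1–B3, B2–B4, B1–B5, B4–B6, B1–B7
The largest bag has 5 vertices, giving width 4; this decomposition certifies tw(G) ≤ 4. On the other hand G contains the 5-clique {1, 2, 5, 8, 10}. A clique must lie in a single bag of any decomposition, so no decomposition can have width below 4. The upper and lower bounds meet at 4, so that is the treewidth.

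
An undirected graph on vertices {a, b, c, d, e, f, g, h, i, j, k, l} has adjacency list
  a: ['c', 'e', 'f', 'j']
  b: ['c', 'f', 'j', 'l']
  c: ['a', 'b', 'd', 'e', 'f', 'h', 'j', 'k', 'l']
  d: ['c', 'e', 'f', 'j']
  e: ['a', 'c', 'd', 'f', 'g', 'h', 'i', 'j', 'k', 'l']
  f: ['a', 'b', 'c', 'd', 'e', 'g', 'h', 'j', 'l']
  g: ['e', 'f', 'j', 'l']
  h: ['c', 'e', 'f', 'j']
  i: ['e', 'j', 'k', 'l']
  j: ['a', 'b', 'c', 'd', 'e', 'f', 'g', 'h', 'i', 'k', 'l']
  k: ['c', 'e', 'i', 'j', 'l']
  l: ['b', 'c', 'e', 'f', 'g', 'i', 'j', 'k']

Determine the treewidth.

A width-4 tree decomposition is:
Bags: B1 = {c, d, e, f, j}  B2 = {c, e, f, j, l}  B3 = {b, c, f, j, l}  B4 = {a, c, e, f, j}  B5 = {c, e, j, k, l}  B6 = {c, e, f, h, j}  B7 = {e, i, j, k, l}  B8 = {e, f, g, j, l}
Tree: B1–B2, B2–B3, B2–B4, B2–B5, B2–B6, B5–B7, B2–B8
The largest bag has 5 vertices, giving width 4; this decomposition certifies tw(G) ≤ 4. On the other hand G contains the 5-clique {e, f, g, j, l}. A clique must lie in a single bag of any decomposition, so no decomposition can have width below 4. Combining the bounds, tw(G) = 4.

4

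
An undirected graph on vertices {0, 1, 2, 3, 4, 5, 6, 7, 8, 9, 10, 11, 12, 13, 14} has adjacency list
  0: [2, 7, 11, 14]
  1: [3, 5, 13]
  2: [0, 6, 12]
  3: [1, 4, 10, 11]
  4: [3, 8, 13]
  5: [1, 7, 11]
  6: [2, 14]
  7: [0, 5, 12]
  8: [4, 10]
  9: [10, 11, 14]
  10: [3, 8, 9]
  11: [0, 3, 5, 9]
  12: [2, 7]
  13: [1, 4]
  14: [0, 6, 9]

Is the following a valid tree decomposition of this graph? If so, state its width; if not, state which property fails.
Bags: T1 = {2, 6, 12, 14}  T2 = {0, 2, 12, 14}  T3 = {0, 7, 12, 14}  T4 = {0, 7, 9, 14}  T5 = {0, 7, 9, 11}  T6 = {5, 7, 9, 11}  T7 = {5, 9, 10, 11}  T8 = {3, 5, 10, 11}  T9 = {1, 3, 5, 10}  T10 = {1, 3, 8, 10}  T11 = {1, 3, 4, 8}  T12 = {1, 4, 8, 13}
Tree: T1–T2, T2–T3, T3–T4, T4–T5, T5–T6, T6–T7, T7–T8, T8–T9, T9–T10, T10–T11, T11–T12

Yes; width 3.

Checking the three conditions: (i) the bags cover all of {0, 1, 2, 3, 4, 5, 6, 7, 8, 9, 10, 11, 12, 13, 14}; (ii) for each edge, some bag contains both endpoints; (iii) the bags containing any fixed vertex form a subtree. All hold, so the decomposition is valid with width 4 − 1 = 3.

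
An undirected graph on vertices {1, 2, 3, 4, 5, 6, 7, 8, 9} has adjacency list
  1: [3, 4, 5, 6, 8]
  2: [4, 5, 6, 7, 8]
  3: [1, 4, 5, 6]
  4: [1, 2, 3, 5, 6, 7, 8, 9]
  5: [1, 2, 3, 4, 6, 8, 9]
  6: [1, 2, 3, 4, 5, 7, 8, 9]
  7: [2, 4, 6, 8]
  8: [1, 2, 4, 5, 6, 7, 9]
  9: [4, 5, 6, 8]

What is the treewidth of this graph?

A width-4 tree decomposition is:
Bags: B1 = {2, 4, 5, 6, 8}  B2 = {2, 4, 6, 7, 8}  B3 = {4, 5, 6, 8, 9}  B4 = {1, 4, 5, 6, 8}  B5 = {1, 3, 4, 5, 6}
Tree: B1–B2, B1–B3, B3–B4, B4–B5
Each bag holds 5 vertices, so the decomposition has width 4, which upper-bounds the treewidth. Conversely, {1, 4, 5, 6, 8} is a clique of size 5, and the vertices of any clique must share a bag in every tree decomposition; so some bag has ≥ 5 vertices and tw(G) ≥ 4. Therefore the treewidth is 4.

4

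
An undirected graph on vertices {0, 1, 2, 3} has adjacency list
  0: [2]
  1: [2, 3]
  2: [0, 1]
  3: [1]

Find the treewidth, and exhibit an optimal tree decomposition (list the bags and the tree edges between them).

The largest bag has 2 vertices, giving width 1; this decomposition certifies tw(G) ≤ 1. Since G has at least one edge (e.g. 3–1), it is not an edgeless graph, so tw(G) ≥ 1. The upper and lower bounds meet at 1, so that is the treewidth.

Treewidth 1.
Bags: B1 = {1, 3}  B2 = {1, 2}  B3 = {0, 2}
Tree: B1–B2, B2–B3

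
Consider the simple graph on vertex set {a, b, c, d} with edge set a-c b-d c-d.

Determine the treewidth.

A width-1 tree decomposition is:
Bags: B1 = {a, c}  B2 = {c, d}  B3 = {b, d}
Tree: B1–B2, B2–B3
The largest bag has 2 vertices, giving width 1; this decomposition certifies tw(G) ≤ 1. G has an edge, so its treewidth is at least 1. The upper and lower bounds meet at 1, so that is the treewidth.

1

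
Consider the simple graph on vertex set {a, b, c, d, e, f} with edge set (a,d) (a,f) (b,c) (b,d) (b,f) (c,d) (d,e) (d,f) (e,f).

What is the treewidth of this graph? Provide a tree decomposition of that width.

Every bag has size at most 3, so the width is 3 − 1 = 2 and tw(G) ≤ 2. For the lower bound, the 3 vertices {b, c, d} are pairwise adjacent, and any tree decomposition puts a clique entirely inside one bag — forcing width ≥ 2. Therefore the treewidth is 2.

Treewidth 2.
One such decomposition:
Bags: B1 = {b, c, d}  B2 = {b, d, f}  B3 = {a, d, f}  B4 = {d, e, f}
Tree: B1–B2, B2–B3, B2–B4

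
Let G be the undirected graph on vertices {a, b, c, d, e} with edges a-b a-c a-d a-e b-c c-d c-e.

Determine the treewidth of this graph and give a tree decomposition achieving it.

Each bag holds 3 vertices, so the decomposition has width 2, which upper-bounds the treewidth. Conversely, {a, c, d} is a clique of size 3, and the vertices of any clique must share a bag in every tree decomposition; so some bag has ≥ 3 vertices and tw(G) ≥ 2. Combining the bounds, tw(G) = 2.

Treewidth 2.
One optimal decomposition is:
Bags: B1 = {a, b, c}  B2 = {a, c, d}  B3 = {a, c, e}
Tree: B1–B2, B2–B3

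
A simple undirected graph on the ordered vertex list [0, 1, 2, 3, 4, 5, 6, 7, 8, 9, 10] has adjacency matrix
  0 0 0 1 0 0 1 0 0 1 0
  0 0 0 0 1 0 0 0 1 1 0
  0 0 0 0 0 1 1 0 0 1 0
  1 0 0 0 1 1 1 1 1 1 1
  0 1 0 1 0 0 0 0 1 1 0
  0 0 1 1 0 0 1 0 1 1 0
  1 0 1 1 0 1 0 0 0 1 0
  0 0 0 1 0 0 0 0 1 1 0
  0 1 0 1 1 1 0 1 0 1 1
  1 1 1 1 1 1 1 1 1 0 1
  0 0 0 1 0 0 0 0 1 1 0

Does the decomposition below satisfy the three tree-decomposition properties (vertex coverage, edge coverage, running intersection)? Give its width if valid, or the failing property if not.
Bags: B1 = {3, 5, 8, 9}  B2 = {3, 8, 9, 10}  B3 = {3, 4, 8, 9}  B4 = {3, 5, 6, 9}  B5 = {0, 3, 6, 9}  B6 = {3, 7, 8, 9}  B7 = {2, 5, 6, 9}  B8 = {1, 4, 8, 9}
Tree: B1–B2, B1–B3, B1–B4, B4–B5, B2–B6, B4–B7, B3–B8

Every vertex of G appears in some bag (union = {0, 1, 2, 3, 4, 5, 6, 7, 8, 9, 10}); every edge is covered by a bag; and for each vertex v the set of bags containing v is connected in the bag tree. The decomposition is therefore valid. The largest bag has 4 vertices, so the width is 3.

Yes; width 3.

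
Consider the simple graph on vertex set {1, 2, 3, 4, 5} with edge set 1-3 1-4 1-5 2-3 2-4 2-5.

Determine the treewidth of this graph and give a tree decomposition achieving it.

Each bag holds 3 vertices, so the decomposition has width 2, which upper-bounds the treewidth. Since 2–3–1–5–2 is a cycle in G, G is not acyclic. Forests are exactly the graphs of treewidth ≤ 1, so tw(G) ≥ 2. The upper and lower bounds meet at 2, so that is the treewidth.

Treewidth 2.
Bags: B1 = {1, 2, 3}  B2 = {1, 2, 5}  B3 = {1, 2, 4}
Tree: B1–B2, B2–B3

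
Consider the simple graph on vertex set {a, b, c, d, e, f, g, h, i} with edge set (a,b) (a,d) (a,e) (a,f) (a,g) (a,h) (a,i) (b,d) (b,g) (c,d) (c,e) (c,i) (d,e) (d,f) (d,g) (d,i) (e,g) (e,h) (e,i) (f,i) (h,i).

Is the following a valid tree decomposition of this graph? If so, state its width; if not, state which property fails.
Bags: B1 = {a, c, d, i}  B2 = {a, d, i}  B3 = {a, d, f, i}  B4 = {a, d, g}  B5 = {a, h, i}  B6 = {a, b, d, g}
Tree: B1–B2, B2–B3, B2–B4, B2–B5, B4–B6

A tree decomposition must satisfy three properties: every vertex lies in some bag; for every edge, both endpoints lie together in some bag; and for every vertex, the bags containing it form a connected subtree. Here vertex e appears in no bag, so the decomposition is invalid.

No — vertex e appears in no bag.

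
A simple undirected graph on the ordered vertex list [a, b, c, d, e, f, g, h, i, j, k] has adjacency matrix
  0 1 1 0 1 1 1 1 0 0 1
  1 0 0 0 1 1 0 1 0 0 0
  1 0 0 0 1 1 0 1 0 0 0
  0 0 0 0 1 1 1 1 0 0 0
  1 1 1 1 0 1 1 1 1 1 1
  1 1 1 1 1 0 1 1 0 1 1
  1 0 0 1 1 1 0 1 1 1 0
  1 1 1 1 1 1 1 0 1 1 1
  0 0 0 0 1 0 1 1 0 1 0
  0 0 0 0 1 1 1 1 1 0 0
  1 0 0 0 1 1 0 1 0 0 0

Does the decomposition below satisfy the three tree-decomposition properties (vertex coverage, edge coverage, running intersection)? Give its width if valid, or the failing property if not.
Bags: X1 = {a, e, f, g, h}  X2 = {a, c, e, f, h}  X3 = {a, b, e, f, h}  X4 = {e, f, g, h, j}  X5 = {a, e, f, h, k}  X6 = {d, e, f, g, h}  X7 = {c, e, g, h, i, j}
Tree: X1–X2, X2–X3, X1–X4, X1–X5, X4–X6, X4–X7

A tree decomposition must satisfy three properties: every vertex lies in some bag; for every edge, both endpoints lie together in some bag; and for every vertex, the bags containing it form a connected subtree. Here bags containing vertex c are not connected in the tree, so the decomposition is invalid.

No — bags containing vertex c are not connected in the tree.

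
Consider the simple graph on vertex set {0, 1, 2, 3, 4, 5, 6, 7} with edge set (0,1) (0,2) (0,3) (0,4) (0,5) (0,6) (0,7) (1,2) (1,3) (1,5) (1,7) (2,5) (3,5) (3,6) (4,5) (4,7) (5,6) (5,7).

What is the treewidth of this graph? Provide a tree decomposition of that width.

Every bag has size at most 4, so the width is 4 − 1 = 3 and tw(G) ≤ 3. For the lower bound, the 4 vertices {0, 1, 2, 5} are pairwise adjacent, and any tree decomposition puts a clique entirely inside one bag — forcing width ≥ 3. Combining the bounds, tw(G) = 3.

Treewidth 3.
Bags: B1 = {0, 1, 2, 5}  B2 = {0, 1, 5, 7}  B3 = {0, 4, 5, 7}  B4 = {0, 1, 3, 5}  B5 = {0, 3, 5, 6}
Tree: B1–B2, B2–B3, B2–B4, B4–B5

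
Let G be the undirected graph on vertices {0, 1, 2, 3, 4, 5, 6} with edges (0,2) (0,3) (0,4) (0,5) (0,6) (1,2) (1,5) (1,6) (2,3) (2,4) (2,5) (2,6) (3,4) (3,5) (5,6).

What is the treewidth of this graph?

3

A width-3 tree decomposition is:
Bags: B1 = {0, 2, 3, 4}  B2 = {0, 2, 3, 5}  B3 = {0, 2, 5, 6}  B4 = {1, 2, 5, 6}
Tree: B1–B2, B2–B3, B3–B4
Every bag has size at most 4, so the width is 4 − 1 = 3 and tw(G) ≤ 3. Conversely, {0, 2, 3, 4} is a clique of size 4, and the vertices of any clique must share a bag in every tree decomposition; so some bag has ≥ 4 vertices and tw(G) ≥ 3. Hence tw(G) = 3 exactly.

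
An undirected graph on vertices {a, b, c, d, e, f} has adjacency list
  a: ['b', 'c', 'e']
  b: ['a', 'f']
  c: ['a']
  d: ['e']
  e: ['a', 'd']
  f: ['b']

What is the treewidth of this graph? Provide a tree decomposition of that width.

Treewidth 1.
Bags: B1 = {a, e}  B2 = {d, e}  B3 = {a, b}  B4 = {a, c}  B5 = {b, f}
Tree: B1–B2, B1–B3, B1–B4, B3–B5

Each bag holds 2 vertices, so the decomposition has width 1, which upper-bounds the treewidth. Any graph with an edge has treewidth ≥ 1, and G has the edge a–e. The upper and lower bounds meet at 1, so that is the treewidth.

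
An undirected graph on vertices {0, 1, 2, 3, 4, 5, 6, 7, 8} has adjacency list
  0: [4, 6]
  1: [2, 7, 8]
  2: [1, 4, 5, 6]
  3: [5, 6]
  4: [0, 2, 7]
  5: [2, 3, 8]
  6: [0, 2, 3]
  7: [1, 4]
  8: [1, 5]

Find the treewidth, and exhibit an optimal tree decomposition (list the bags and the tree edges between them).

Each bag holds 4 vertices, so the decomposition has width 3, which upper-bounds the treewidth. For the lower bound: the 4 vertex sets {0,4,7}, {1}, {2}, {3,5,6,8} are disjoint, each induces a connected subgraph, and every pair is joined by at least one edge of G. Contracting each set to a single vertex therefore yields K_{4} as a minor, and since treewidth is minor-monotone, tw(G) ≥ tw(K_{4}) = 3. Hence tw(G) = 3 exactly.

Treewidth 3.
One such decomposition:
Bags: B1 = {0, 1, 4, 7}  B2 = {0, 1, 2, 4}  B3 = {0, 1, 2, 6}  B4 = {1, 2, 6, 8}  B5 = {2, 5, 6, 8}  B6 = {3, 5, 6, 8}
Tree: B1–B2, B2–B3, B3–B4, B4–B5, B5–B6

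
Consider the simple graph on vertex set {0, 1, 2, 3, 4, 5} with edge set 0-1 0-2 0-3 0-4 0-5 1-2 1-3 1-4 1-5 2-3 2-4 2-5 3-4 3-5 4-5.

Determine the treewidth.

5

A width-5 tree decomposition is:
Bags: B1 = {0, 1, 2, 3, 4, 5}
Tree: (single bag)
With just one bag of size 6, the width is 6 − 1 = 5, so tw(G) ≤ 5. Conversely, {0, 1, 2, 3, 4, 5} is a clique of size 6, and the vertices of any clique must share a bag in every tree decomposition; so some bag has ≥ 6 vertices and tw(G) ≥ 5. The upper and lower bounds meet at 5, so that is the treewidth.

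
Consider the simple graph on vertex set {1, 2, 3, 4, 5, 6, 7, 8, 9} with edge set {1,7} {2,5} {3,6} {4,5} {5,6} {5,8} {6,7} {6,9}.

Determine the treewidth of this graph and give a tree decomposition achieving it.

Treewidth 1.
One optimal decomposition is:
Bags: B1 = {5, 6}  B2 = {2, 5}  B3 = {5, 8}  B4 = {6, 9}  B5 = {4, 5}  B6 = {3, 6}  B7 = {6, 7}  B8 = {1, 7}
Tree: B1–B2, B2–B3, B1–B4, B2–B5, B1–B6, B1–B7, B7–B8

Every bag has size at most 2, so the width is 2 − 1 = 1 and tw(G) ≤ 1. G has an edge, so its treewidth is at least 1. Therefore the treewidth is 1.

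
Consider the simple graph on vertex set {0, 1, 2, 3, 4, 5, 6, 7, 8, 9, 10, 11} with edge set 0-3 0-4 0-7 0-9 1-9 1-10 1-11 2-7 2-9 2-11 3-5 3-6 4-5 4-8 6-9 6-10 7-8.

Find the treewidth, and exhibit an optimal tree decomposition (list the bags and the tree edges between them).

Treewidth 3.
Bags: B1 = {1, 2, 10, 11}  B2 = {1, 2, 9, 10}  B3 = {2, 6, 9, 10}  B4 = {2, 6, 7, 9}  B5 = {0, 6, 7, 9}  B6 = {0, 3, 6, 7}  B7 = {0, 3, 7, 8}  B8 = {0, 3, 4, 8}  B9 = {3, 4, 5, 8}
Tree: B1–B2, B2–B3, B3–B4, B4–B5, B5–B6, B6–B7, B7–B8, B8–B9

The largest bag has 4 vertices, giving width 3; this decomposition certifies tw(G) ≤ 3. For the lower bound: the 4 vertex sets {1,10,11}, {2}, {9}, {0,3,6,7} are disjoint, each induces a connected subgraph, and every pair is joined by at least one edge of G. Contracting each set to a single vertex therefore yields K_{4} as a minor, and since treewidth is minor-monotone, tw(G) ≥ tw(K_{4}) = 3. The upper and lower bounds meet at 3, so that is the treewidth.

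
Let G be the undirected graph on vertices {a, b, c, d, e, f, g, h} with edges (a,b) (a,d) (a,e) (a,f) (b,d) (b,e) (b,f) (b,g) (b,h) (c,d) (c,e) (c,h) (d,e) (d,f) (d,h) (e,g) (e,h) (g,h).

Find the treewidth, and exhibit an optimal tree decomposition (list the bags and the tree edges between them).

Treewidth 3.
Bags: B1 = {c, d, e, h}  B2 = {b, d, e, h}  B3 = {a, b, d, e}  B4 = {a, b, d, f}  B5 = {b, e, g, h}
Tree: B1–B2, B2–B3, B3–B4, B2–B5

The largest bag has 4 vertices, giving width 3; this decomposition certifies tw(G) ≤ 3. On the other hand G contains the 4-clique {c, d, e, h}. A clique must lie in a single bag of any decomposition, so no decomposition can have width below 3. Hence tw(G) = 3 exactly.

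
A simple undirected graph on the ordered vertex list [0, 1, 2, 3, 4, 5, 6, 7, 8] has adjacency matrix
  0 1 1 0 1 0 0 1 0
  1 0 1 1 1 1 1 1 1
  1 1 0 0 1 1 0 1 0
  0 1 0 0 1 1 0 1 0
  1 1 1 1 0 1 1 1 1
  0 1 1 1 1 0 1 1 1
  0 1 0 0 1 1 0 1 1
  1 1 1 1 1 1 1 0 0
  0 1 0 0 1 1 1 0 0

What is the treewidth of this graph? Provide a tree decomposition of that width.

Treewidth 4.
One optimal decomposition is:
Bags: B1 = {0, 1, 2, 4, 7}  B2 = {1, 2, 4, 5, 7}  B3 = {1, 4, 5, 6, 7}  B4 = {1, 4, 5, 6, 8}  B5 = {1, 3, 4, 5, 7}
Tree: B1–B2, B2–B3, B3–B4, B3–B5

The largest bag has 5 vertices, giving width 4; this decomposition certifies tw(G) ≤ 4. Conversely, {0, 1, 2, 4, 7} is a clique of size 5, and the vertices of any clique must share a bag in every tree decomposition; so some bag has ≥ 5 vertices and tw(G) ≥ 4. The upper and lower bounds meet at 4, so that is the treewidth.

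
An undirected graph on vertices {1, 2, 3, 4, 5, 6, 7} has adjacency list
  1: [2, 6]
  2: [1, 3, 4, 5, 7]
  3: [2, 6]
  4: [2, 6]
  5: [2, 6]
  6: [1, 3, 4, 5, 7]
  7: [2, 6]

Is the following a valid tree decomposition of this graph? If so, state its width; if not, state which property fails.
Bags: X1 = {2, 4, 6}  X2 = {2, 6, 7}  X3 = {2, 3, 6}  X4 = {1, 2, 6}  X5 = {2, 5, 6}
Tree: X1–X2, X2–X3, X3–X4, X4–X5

Yes; width 2.

Vertex coverage: the bags together contain {1, 2, 3, 4, 5, 6, 7}, the full vertex set. Edge coverage: each edge of G has both endpoints in at least one bag. Running intersection: for every vertex, the bags containing it form a connected subtree. All three properties hold, so this is a valid tree decomposition of width max|bag| − 1 = 2, and hence tw(G) ≤ 2.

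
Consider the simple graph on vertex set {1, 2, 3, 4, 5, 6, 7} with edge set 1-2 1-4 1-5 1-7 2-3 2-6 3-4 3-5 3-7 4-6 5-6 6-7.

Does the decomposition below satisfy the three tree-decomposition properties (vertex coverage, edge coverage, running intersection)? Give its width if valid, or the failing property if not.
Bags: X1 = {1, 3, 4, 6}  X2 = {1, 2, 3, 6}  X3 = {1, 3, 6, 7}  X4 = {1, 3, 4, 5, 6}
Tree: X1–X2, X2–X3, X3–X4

No — bags containing vertex 4 are not connected in the tree.

A tree decomposition must satisfy three properties: every vertex lies in some bag; for every edge, both endpoints lie together in some bag; and for every vertex, the bags containing it form a connected subtree. Here bags containing vertex 4 are not connected in the tree, so the decomposition is invalid.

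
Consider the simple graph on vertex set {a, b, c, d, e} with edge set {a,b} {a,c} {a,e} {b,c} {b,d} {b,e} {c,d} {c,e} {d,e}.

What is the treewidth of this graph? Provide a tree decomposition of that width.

Treewidth 3.
One optimal decomposition is:
Bags: B1 = {b, c, d, e}  B2 = {a, b, c, e}
Tree: B1–B2

Each bag holds 4 vertices, so the decomposition has width 3, which upper-bounds the treewidth. Conversely, {b, c, d, e} is a clique of size 4, and the vertices of any clique must share a bag in every tree decomposition; so some bag has ≥ 4 vertices and tw(G) ≥ 3. Hence tw(G) = 3 exactly.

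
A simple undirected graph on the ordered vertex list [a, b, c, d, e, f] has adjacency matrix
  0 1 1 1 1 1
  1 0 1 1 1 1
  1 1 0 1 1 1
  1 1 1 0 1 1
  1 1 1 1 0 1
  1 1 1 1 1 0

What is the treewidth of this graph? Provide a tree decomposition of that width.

Treewidth 5.
One such decomposition:
Bags: B1 = {a, b, c, d, e, f}
Tree: (single bag)

A single bag containing all 6 vertices is trivially a valid decomposition of width 5. For the lower bound, the 6 vertices {a, b, c, d, e, f} are pairwise adjacent, and any tree decomposition puts a clique entirely inside one bag — forcing width ≥ 5. Hence tw(G) = 5 exactly.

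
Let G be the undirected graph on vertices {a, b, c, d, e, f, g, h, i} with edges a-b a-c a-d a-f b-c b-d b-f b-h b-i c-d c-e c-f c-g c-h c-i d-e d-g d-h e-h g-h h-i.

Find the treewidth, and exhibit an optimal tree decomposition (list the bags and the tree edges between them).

The largest bag has 4 vertices, giving width 3; this decomposition certifies tw(G) ≤ 3. Conversely, {c, d, g, h} is a clique of size 4, and the vertices of any clique must share a bag in every tree decomposition; so some bag has ≥ 4 vertices and tw(G) ≥ 3. Therefore the treewidth is 3.

Treewidth 3.
One such decomposition:
Bags: B1 = {b, c, d, h}  B2 = {a, b, c, d}  B3 = {a, b, c, f}  B4 = {c, d, e, h}  B5 = {c, d, g, h}  B6 = {b, c, h, i}
Tree: B1–B2, B2–B3, B1–B4, B1–B5, B1–B6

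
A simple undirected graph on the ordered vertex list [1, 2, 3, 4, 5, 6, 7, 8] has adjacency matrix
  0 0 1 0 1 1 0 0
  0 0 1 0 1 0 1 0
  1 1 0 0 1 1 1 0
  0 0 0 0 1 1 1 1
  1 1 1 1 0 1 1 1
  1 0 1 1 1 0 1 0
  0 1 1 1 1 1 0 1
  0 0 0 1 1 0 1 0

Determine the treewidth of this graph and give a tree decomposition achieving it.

Every bag has size at most 4, so the width is 4 − 1 = 3 and tw(G) ≤ 3. For the lower bound, the 4 vertices {1, 3, 5, 6} are pairwise adjacent, and any tree decomposition puts a clique entirely inside one bag — forcing width ≥ 3. Therefore the treewidth is 3.

Treewidth 3.
One such decomposition:
Bags: B1 = {2, 3, 5, 7}  B2 = {3, 5, 6, 7}  B3 = {1, 3, 5, 6}  B4 = {4, 5, 6, 7}  B5 = {4, 5, 7, 8}
Tree: B1–B2, B2–B3, B2–B4, B4–B5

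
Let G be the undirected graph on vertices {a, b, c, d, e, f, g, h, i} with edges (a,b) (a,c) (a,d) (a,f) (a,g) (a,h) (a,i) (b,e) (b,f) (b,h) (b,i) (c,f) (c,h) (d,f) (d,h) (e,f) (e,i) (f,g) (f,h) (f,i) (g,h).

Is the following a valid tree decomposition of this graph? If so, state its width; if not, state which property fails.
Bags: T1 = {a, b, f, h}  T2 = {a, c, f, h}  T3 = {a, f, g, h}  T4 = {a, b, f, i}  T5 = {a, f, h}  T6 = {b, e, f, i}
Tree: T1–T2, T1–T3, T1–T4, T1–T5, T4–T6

No — vertex d appears in no bag.

A tree decomposition must satisfy three properties: every vertex lies in some bag; for every edge, both endpoints lie together in some bag; and for every vertex, the bags containing it form a connected subtree. Here vertex d appears in no bag, so the decomposition is invalid.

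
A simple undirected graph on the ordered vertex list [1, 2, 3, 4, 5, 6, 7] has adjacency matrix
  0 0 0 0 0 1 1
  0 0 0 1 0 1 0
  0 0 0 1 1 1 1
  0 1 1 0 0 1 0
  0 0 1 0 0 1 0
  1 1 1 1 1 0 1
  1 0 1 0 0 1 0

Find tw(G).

2

A width-2 tree decomposition is:
Bags: B1 = {3, 4, 6}  B2 = {3, 6, 7}  B3 = {3, 5, 6}  B4 = {2, 4, 6}  B5 = {1, 6, 7}
Tree: B1–B2, B2–B3, B1–B4, B2–B5
Every bag has size at most 3, so the width is 3 − 1 = 2 and tw(G) ≤ 2. On the other hand G contains the 3-clique {1, 6, 7}. A clique must lie in a single bag of any decomposition, so no decomposition can have width below 2. Combining the bounds, tw(G) = 2.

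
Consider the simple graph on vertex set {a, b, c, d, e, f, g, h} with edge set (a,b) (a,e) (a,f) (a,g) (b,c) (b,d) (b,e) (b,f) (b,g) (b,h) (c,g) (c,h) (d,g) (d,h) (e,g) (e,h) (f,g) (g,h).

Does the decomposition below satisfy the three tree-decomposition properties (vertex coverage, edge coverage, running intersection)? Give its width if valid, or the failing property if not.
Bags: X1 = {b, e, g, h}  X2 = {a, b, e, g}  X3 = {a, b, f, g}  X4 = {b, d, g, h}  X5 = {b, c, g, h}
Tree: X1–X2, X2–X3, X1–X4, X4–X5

Yes; width 3.

Vertex coverage: the bags together contain {a, b, c, d, e, f, g, h}, the full vertex set. Edge coverage: each edge of G has both endpoints in at least one bag. Running intersection: for every vertex, the bags containing it form a connected subtree. All three properties hold, so this is a valid tree decomposition of width max|bag| − 1 = 3, and hence tw(G) ≤ 3.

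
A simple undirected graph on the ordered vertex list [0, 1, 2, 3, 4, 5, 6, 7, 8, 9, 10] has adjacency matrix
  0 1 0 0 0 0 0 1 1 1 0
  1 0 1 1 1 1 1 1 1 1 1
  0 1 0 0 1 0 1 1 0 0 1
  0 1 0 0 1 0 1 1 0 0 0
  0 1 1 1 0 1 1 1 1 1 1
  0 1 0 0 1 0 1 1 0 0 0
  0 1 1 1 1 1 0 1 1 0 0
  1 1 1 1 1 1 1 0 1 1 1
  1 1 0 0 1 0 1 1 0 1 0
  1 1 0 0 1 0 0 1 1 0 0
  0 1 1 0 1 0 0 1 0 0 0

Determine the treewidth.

4

A width-4 tree decomposition is:
Bags: B1 = {1, 2, 4, 6, 7}  B2 = {1, 4, 6, 7, 8}  B3 = {1, 4, 5, 6, 7}  B4 = {1, 4, 7, 8, 9}  B5 = {1, 2, 4, 7, 10}  B6 = {0, 1, 7, 8, 9}  B7 = {1, 3, 4, 6, 7}
Tree: B1–B2, B1–B3, B2–B4, B1–B5, B4–B6, B3–B7
Each bag holds 5 vertices, so the decomposition has width 4, which upper-bounds the treewidth. On the other hand G contains the 5-clique {0, 1, 7, 8, 9}. A clique must lie in a single bag of any decomposition, so no decomposition can have width below 4. Therefore the treewidth is 4.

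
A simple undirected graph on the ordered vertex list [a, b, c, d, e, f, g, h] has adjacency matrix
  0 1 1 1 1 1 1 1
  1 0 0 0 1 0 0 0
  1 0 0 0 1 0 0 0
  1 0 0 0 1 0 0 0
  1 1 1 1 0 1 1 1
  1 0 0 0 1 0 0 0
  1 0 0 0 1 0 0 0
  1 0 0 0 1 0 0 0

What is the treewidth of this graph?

2

A width-2 tree decomposition is:
Bags: B1 = {a, d, e}  B2 = {a, e, h}  B3 = {a, b, e}  B4 = {a, e, f}  B5 = {a, e, g}  B6 = {a, c, e}
Tree: B1–B2, B2–B3, B2–B4, B2–B5, B2–B6
The largest bag has 3 vertices, giving width 2; this decomposition certifies tw(G) ≤ 2. For the lower bound, the 3 vertices {a, d, e} are pairwise adjacent, and any tree decomposition puts a clique entirely inside one bag — forcing width ≥ 2. The upper and lower bounds meet at 2, so that is the treewidth.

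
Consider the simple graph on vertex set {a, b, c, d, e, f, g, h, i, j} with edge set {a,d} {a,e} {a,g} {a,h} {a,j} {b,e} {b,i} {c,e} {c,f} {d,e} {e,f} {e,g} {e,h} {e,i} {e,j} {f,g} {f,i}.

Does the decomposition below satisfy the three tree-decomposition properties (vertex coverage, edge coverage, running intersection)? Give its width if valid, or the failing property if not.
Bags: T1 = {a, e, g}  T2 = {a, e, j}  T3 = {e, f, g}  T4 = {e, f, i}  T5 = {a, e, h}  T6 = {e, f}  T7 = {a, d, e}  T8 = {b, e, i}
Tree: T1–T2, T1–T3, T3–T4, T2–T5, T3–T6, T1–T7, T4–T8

A tree decomposition must satisfy three properties: every vertex lies in some bag; for every edge, both endpoints lie together in some bag; and for every vertex, the bags containing it form a connected subtree. Here vertex c appears in no bag, so the decomposition is invalid.

No — vertex c appears in no bag.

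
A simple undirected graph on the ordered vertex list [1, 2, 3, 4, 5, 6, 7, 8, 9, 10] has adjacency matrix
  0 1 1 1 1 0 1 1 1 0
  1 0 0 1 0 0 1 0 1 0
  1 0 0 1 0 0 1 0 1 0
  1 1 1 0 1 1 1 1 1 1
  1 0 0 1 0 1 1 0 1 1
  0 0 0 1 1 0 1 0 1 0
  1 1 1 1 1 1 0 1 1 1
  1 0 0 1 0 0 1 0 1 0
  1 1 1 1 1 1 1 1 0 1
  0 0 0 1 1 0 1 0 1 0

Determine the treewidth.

4

A width-4 tree decomposition is:
Bags: B1 = {1, 4, 5, 7, 9}  B2 = {4, 5, 7, 9, 10}  B3 = {1, 3, 4, 7, 9}  B4 = {1, 4, 7, 8, 9}  B5 = {4, 5, 6, 7, 9}  B6 = {1, 2, 4, 7, 9}
Tree: B1–B2, B1–B3, B3–B4, B1–B5, B3–B6
Every bag has size at most 5, so the width is 5 − 1 = 4 and tw(G) ≤ 4. For the lower bound, the 5 vertices {1, 4, 7, 8, 9} are pairwise adjacent, and any tree decomposition puts a clique entirely inside one bag — forcing width ≥ 4. The upper and lower bounds meet at 4, so that is the treewidth.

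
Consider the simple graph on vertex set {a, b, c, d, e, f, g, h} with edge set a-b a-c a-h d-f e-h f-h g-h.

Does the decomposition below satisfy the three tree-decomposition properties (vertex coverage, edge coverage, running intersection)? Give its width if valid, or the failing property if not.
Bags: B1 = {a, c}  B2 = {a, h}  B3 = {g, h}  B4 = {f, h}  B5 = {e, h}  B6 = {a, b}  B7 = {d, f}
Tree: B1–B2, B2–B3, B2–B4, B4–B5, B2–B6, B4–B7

Checking the three conditions: (i) the bags cover all of {a, b, c, d, e, f, g, h}; (ii) for each edge, some bag contains both endpoints; (iii) the bags containing any fixed vertex form a subtree. All hold, so the decomposition is valid with width 2 − 1 = 1.

Yes; width 1.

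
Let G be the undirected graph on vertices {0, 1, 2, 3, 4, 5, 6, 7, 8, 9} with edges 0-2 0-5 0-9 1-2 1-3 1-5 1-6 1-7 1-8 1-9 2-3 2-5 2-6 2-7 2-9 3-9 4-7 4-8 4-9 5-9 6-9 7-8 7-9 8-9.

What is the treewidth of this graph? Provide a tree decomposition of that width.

The largest bag has 4 vertices, giving width 3; this decomposition certifies tw(G) ≤ 3. Conversely, {0, 2, 5, 9} is a clique of size 4, and the vertices of any clique must share a bag in every tree decomposition; so some bag has ≥ 4 vertices and tw(G) ≥ 3. Hence tw(G) = 3 exactly.

Treewidth 3.
One such decomposition:
Bags: B1 = {1, 2, 6, 9}  B2 = {1, 2, 5, 9}  B3 = {1, 2, 7, 9}  B4 = {0, 2, 5, 9}  B5 = {1, 7, 8, 9}  B6 = {4, 7, 8, 9}  B7 = {1, 2, 3, 9}
Tree: B1–B2, B1–B3, B2–B4, B3–B5, B5–B6, B2–B7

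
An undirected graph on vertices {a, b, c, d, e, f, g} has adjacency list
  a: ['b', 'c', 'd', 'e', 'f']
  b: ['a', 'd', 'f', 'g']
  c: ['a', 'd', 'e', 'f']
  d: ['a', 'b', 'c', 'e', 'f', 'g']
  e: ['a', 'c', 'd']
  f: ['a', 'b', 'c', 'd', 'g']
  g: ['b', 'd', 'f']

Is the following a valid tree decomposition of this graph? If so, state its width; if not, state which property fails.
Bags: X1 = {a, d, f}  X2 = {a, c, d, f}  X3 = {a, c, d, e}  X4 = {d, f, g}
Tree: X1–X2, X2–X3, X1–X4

A tree decomposition must satisfy three properties: every vertex lies in some bag; for every edge, both endpoints lie together in some bag; and for every vertex, the bags containing it form a connected subtree. Here vertex b appears in no bag, so the decomposition is invalid.

No — vertex b appears in no bag.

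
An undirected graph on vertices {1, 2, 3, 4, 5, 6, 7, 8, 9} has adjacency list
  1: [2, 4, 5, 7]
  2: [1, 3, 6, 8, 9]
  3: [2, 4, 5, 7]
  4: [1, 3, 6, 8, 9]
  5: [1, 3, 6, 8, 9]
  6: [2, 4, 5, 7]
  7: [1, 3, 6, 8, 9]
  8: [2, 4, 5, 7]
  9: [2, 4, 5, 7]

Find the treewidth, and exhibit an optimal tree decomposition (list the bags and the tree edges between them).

The largest bag has 5 vertices, giving width 4; this decomposition certifies tw(G) ≤ 4. For the lower bound: the 5 vertex sets {2,9}, {5,8}, {4,6}, {7}, {1} are disjoint, each induces a connected subgraph, and every pair is joined by at least one edge of G. Contracting each set to a single vertex therefore yields K_{5} as a minor, and since treewidth is minor-monotone, tw(G) ≥ tw(K_{5}) = 4. Combining the bounds, tw(G) = 4.

Treewidth 4.
One optimal decomposition is:
Bags: B1 = {2, 4, 5, 7, 9}  B2 = {2, 4, 5, 7, 8}  B3 = {2, 4, 5, 6, 7}  B4 = {1, 2, 4, 5, 7}  B5 = {2, 3, 4, 5, 7}
Tree: B1–B2, B2–B3, B3–B4, B4–B5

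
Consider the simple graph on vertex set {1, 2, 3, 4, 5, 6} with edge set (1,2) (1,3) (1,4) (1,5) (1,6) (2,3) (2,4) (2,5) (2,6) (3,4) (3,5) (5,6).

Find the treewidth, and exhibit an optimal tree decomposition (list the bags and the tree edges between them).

The largest bag has 4 vertices, giving width 3; this decomposition certifies tw(G) ≤ 3. Conversely, {1, 2, 3, 4} is a clique of size 4, and the vertices of any clique must share a bag in every tree decomposition; so some bag has ≥ 4 vertices and tw(G) ≥ 3. Combining the bounds, tw(G) = 3.

Treewidth 3.
One optimal decomposition is:
Bags: B1 = {1, 2, 5, 6}  B2 = {1, 2, 3, 5}  B3 = {1, 2, 3, 4}
Tree: B1–B2, B2–B3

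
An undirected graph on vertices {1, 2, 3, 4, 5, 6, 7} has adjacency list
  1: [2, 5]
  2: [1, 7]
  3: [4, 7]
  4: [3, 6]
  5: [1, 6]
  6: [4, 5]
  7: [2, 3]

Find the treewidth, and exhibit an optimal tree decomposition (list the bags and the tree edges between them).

Treewidth 2.
One such decomposition:
Bags: B1 = {1, 5, 6}  B2 = {1, 4, 6}  B3 = {1, 3, 4}  B4 = {1, 3, 7}  B5 = {1, 2, 7}
Tree: B1–B2, B2–B3, B3–B4, B4–B5

Each bag holds 3 vertices, so the decomposition has width 2, which upper-bounds the treewidth. Since 1–5–6–4–3–7–2–1 is a cycle in G, G is not acyclic. Forests are exactly the graphs of treewidth ≤ 1, so tw(G) ≥ 2. Hence tw(G) = 2 exactly.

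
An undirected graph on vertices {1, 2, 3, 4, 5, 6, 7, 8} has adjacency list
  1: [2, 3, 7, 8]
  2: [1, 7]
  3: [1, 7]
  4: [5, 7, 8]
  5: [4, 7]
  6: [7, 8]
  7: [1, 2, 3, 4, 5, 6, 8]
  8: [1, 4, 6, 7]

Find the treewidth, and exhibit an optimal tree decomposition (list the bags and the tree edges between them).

Treewidth 2.
One optimal decomposition is:
Bags: B1 = {4, 7, 8}  B2 = {1, 7, 8}  B3 = {1, 3, 7}  B4 = {4, 5, 7}  B5 = {1, 2, 7}  B6 = {6, 7, 8}
Tree: B1–B2, B2–B3, B1–B4, B2–B5, B2–B6

The largest bag has 3 vertices, giving width 2; this decomposition certifies tw(G) ≤ 2. Conversely, {1, 7, 8} is a clique of size 3, and the vertices of any clique must share a bag in every tree decomposition; so some bag has ≥ 3 vertices and tw(G) ≥ 2. Therefore the treewidth is 2.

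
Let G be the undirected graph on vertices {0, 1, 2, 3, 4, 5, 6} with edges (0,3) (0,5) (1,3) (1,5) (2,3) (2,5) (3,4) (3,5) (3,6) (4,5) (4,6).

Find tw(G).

2

A width-2 tree decomposition is:
Bags: B1 = {2, 3, 5}  B2 = {1, 3, 5}  B3 = {3, 4, 5}  B4 = {3, 4, 6}  B5 = {0, 3, 5}
Tree: B1–B2, B2–B3, B3–B4, B3–B5
Every bag has size at most 3, so the width is 3 − 1 = 2 and tw(G) ≤ 2. On the other hand G contains the 3-clique {0, 3, 5}. A clique must lie in a single bag of any decomposition, so no decomposition can have width below 2. Combining the bounds, tw(G) = 2.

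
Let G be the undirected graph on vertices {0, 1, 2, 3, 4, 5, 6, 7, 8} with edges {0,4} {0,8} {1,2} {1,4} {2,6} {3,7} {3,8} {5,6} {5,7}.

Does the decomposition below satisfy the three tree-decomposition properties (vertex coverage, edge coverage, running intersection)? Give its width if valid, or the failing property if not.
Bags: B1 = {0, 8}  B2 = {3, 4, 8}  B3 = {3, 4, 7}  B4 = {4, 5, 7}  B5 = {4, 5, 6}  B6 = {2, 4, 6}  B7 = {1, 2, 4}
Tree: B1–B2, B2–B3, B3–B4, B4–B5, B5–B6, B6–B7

No — edge (4,0) lies in no bag.

A tree decomposition must satisfy three properties: every vertex lies in some bag; for every edge, both endpoints lie together in some bag; and for every vertex, the bags containing it form a connected subtree. Here edge (4,0) lies in no bag, so the decomposition is invalid.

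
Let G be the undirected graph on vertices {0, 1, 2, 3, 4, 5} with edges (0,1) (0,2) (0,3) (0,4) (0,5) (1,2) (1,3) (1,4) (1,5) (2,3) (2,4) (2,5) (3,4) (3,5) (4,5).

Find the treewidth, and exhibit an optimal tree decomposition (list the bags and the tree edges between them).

Treewidth 5.
One such decomposition:
Bags: B1 = {0, 1, 2, 3, 4, 5}
Tree: (single bag)

With just one bag of size 6, the width is 6 − 1 = 5, so tw(G) ≤ 5. On the other hand G contains the 6-clique {0, 1, 2, 3, 4, 5}. A clique must lie in a single bag of any decomposition, so no decomposition can have width below 5. Combining the bounds, tw(G) = 5.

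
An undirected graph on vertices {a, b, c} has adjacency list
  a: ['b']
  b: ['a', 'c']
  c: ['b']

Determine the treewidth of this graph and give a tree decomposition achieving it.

The largest bag has 2 vertices, giving width 1; this decomposition certifies tw(G) ≤ 1. G has an edge, so its treewidth is at least 1. The upper and lower bounds meet at 1, so that is the treewidth.

Treewidth 1.
One such decomposition:
Bags: B1 = {b, c}  B2 = {a, b}
Tree: B1–B2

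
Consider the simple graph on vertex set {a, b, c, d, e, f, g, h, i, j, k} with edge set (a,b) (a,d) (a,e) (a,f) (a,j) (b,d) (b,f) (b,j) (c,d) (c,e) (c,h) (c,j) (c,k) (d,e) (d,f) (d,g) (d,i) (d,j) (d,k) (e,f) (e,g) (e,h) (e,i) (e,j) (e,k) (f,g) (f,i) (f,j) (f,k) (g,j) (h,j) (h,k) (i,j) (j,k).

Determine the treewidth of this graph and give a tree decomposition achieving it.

Each bag holds 5 vertices, so the decomposition has width 4, which upper-bounds the treewidth. On the other hand G contains the 5-clique {c, d, e, j, k}. A clique must lie in a single bag of any decomposition, so no decomposition can have width below 4. Hence tw(G) = 4 exactly.

Treewidth 4.
Bags: B1 = {d, e, f, j, k}  B2 = {a, d, e, f, j}  B3 = {c, d, e, j, k}  B4 = {d, e, f, i, j}  B5 = {a, b, d, f, j}  B6 = {d, e, f, g, j}  B7 = {c, e, h, j, k}
Tree: B1–B2, B1–B3, B1–B4, B2–B5, B1–B6, B3–B7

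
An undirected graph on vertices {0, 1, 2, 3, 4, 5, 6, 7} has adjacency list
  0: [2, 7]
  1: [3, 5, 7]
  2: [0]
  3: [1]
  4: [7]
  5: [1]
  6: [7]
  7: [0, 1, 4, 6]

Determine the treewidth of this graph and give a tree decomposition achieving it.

The largest bag has 2 vertices, giving width 1; this decomposition certifies tw(G) ≤ 1. G has an edge, so its treewidth is at least 1. Therefore the treewidth is 1.

Treewidth 1.
One optimal decomposition is:
Bags: B1 = {0, 7}  B2 = {6, 7}  B3 = {1, 7}  B4 = {1, 3}  B5 = {4, 7}  B6 = {0, 2}  B7 = {1, 5}
Tree: B1–B2, B1–B3, B3–B4, B3–B5, B1–B6, B4–B7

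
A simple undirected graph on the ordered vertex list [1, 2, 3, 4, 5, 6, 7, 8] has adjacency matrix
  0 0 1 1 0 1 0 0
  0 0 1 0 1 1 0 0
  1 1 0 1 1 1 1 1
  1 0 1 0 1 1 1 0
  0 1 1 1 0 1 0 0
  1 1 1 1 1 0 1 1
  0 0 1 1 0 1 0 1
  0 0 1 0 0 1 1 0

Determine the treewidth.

A width-3 tree decomposition is:
Bags: B1 = {1, 3, 4, 6}  B2 = {3, 4, 6, 7}  B3 = {3, 6, 7, 8}  B4 = {3, 4, 5, 6}  B5 = {2, 3, 5, 6}
Tree: B1–B2, B2–B3, B1–B4, B4–B5
The largest bag has 4 vertices, giving width 3; this decomposition certifies tw(G) ≤ 3. Conversely, {3, 6, 7, 8} is a clique of size 4, and the vertices of any clique must share a bag in every tree decomposition; so some bag has ≥ 4 vertices and tw(G) ≥ 3. Combining the bounds, tw(G) = 3.

3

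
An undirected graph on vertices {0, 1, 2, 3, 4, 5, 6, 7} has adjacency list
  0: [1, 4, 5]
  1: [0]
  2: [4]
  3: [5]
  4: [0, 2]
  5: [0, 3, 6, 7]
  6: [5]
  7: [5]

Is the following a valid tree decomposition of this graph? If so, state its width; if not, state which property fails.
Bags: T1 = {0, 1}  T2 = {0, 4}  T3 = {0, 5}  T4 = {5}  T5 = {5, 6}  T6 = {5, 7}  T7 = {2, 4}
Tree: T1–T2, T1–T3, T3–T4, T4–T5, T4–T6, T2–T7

A tree decomposition must satisfy three properties: every vertex lies in some bag; for every edge, both endpoints lie together in some bag; and for every vertex, the bags containing it form a connected subtree. Here vertex 3 appears in no bag, so the decomposition is invalid.

No — vertex 3 appears in no bag.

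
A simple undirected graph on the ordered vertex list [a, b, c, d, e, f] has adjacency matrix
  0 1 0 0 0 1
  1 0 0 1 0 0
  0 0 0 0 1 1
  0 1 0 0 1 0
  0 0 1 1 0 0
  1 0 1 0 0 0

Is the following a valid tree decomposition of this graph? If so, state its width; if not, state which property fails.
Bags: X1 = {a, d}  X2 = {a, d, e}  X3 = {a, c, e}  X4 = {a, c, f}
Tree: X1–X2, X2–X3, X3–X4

A tree decomposition must satisfy three properties: every vertex lies in some bag; for every edge, both endpoints lie together in some bag; and for every vertex, the bags containing it form a connected subtree. Here vertex b appears in no bag, so the decomposition is invalid.

No — vertex b appears in no bag.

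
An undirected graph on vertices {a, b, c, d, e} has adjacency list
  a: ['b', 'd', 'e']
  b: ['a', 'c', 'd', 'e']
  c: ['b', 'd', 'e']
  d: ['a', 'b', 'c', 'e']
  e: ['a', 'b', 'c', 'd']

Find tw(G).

A width-3 tree decomposition is:
Bags: B1 = {b, c, d, e}  B2 = {a, b, d, e}
Tree: B1–B2
The largest bag has 4 vertices, giving width 3; this decomposition certifies tw(G) ≤ 3. For the lower bound, the 4 vertices {b, c, d, e} are pairwise adjacent, and any tree decomposition puts a clique entirely inside one bag — forcing width ≥ 3. Therefore the treewidth is 3.

3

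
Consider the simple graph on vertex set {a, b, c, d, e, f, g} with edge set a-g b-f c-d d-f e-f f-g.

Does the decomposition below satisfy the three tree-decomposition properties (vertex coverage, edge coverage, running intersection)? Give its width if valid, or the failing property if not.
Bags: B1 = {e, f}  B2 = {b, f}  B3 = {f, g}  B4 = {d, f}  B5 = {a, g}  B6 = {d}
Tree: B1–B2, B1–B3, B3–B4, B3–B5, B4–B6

A tree decomposition must satisfy three properties: every vertex lies in some bag; for every edge, both endpoints lie together in some bag; and for every vertex, the bags containing it form a connected subtree. Here vertex c appears in no bag, so the decomposition is invalid.

No — vertex c appears in no bag.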